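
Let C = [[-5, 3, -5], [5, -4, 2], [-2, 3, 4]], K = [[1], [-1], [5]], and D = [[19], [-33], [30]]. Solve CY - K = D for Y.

CY = D + K = [[20], [-34], [35]].
Since C multiplies Y on the left, Y = C⁻¹(D + K).
det C = 3; the adjugate gives C⁻¹ = [[-22/3, -9, -14/3], [-8, -10, -5], [7/3, 3, 5/3]].
Y = C⁻¹(D + K) = [[-4], [5], [3]].

Y = [[-4], [5], [3]]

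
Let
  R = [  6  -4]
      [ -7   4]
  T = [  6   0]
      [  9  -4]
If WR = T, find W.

R is on the right of W, so right-multiply by R⁻¹: W = TR⁻¹.
det R = -4; the adjugate gives R⁻¹ = [[-1, -1], [-7/4, -3/2]].
W = TR⁻¹ = [[6, 0], [9, -4]] · [[-1, -1], [-7/4, -3/2]] = [[-6, -6], [-2, -3]].

W = [[-6, -6], [-2, -3]]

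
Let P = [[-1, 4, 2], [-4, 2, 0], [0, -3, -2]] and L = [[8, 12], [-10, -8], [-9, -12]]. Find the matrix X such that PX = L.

P is on the left of X, so left-multiply by P⁻¹: X = P⁻¹L.
det P = -4; the adjugate gives P⁻¹ = [[1, -1/2, 1], [2, -1/2, 2], [-3, 3/4, -7/2]].
X = P⁻¹L = [[1, -1/2, 1], [2, -1/2, 2], [-3, 3/4, -7/2]] · [[8, 12], [-10, -8], [-9, -12]] = [[4, 4], [3, 4], [0, 0]].

X = [[4, 4], [3, 4], [0, 0]]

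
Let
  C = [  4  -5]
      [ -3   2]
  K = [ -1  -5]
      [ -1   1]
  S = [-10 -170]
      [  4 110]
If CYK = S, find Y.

Left-multiply by C⁻¹ and right-multiply by K⁻¹: Y = C⁻¹SK⁻¹.
det C = -7, so C⁻¹ = [[-2/7, -5/7], [-3/7, -4/7]].
det K = -6; the adjugate gives K⁻¹ = [[-1/6, -5/6], [-1/6, 1/6]].
C⁻¹S = [[0, -30], [2, 10]].
Y = (C⁻¹S)K⁻¹ = [[5, -5], [-2, 0]].

Y = [[5, -5], [-2, 0]]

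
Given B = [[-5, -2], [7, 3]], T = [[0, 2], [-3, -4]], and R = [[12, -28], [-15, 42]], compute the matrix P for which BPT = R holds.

P = [[4, 2], [1, -3]]

P = B⁻¹RT⁻¹ (apply B⁻¹ on the left and T⁻¹ on the right).
B has determinant -1; B⁻¹ = [[-3, -2], [7, 5]].
det T = 6, so T⁻¹ = [[-2/3, -1/3], [1/2, 0]].
B⁻¹R = [[-6, 0], [9, 14]].
P = (B⁻¹R)T⁻¹ = [[4, 2], [1, -3]].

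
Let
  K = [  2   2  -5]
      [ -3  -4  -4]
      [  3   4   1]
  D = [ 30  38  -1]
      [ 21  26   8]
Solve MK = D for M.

K is on the right of M, so right-multiply by K⁻¹: M = DK⁻¹.
det K = 6, so K⁻¹ = [[2, -11/3, -14/3], [-3/2, 17/6, 23/6], [0, -1/3, -1/3]].
M = DK⁻¹ = [[30, 38, -1], [21, 26, 8]] · [[2, -11/3, -14/3], [-3/2, 17/6, 23/6], [0, -1/3, -1/3]] = [[3, -2, 6], [3, -6, -1]].

M = [[3, -2, 6], [3, -6, -1]]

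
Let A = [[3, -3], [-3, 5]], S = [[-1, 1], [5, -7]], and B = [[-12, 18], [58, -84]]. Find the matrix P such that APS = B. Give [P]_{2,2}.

Left-multiply by A⁻¹ and right-multiply by S⁻¹: P = A⁻¹BS⁻¹.
det A = 6; the adjugate gives A⁻¹ = [[5/6, 1/2], [1/2, 1/2]].
S has determinant 2; S⁻¹ = [[-7/2, -1/2], [-5/2, -1/2]].
A⁻¹B = [[19, -27], [23, -33]].
P = (A⁻¹B)S⁻¹ = [[1, 4], [2, 5]].

5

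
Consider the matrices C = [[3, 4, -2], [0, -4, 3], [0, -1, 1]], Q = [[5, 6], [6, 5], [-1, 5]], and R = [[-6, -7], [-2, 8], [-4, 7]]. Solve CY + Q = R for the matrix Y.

CY = R − Q = [[-11, -13], [-8, 3], [-3, 2]].
Left-multiplying both sides by C⁻¹ gives Y = C⁻¹(R − Q).
det C = -3, so C⁻¹ = [[1/3, 2/3, -4/3], [0, -1, 3], [0, -1, 4]].
Y = C⁻¹(R − Q) = [[-5, -5], [-1, 3], [-4, 5]].

Y = [[-5, -5], [-1, 3], [-4, 5]]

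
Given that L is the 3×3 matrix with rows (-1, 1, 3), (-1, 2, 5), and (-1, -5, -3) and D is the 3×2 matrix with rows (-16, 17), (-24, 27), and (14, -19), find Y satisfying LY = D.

L is on the left of Y, so left-multiply by L⁻¹: Y = L⁻¹D.
det L = -6; the adjugate gives L⁻¹ = [[-19/6, 2, 1/6], [4/3, -1, -1/3], [-7/6, 1, 1/6]].
Y = L⁻¹D = [[-19/6, 2, 1/6], [4/3, -1, -1/3], [-7/6, 1, 1/6]] · [[-16, 17], [-24, 27], [14, -19]] = [[5, -3], [-2, 2], [-3, 4]].

Y = [[5, -3], [-2, 2], [-3, 4]]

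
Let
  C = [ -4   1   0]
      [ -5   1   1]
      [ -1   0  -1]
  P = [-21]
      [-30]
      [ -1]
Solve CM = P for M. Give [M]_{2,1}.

Left-multiplying both sides by C⁻¹ gives M = C⁻¹P.
det C = -2; the adjugate gives C⁻¹ = [[1/2, -1/2, -1/2], [3, -2, -2], [-1/2, 1/2, -1/2]].
M = C⁻¹P = [[1/2, -1/2, -1/2], [3, -2, -2], [-1/2, 1/2, -1/2]] · [[-21], [-30], [-1]] = [[5], [-1], [-4]].

-1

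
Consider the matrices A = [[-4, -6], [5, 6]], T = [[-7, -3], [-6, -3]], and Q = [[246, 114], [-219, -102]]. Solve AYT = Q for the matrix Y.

Y = [[-3, -1], [5, 4]]

Isolating Y: multiply by A⁻¹ from the left and T⁻¹ from the right, so Y = A⁻¹QT⁻¹.
det A = 6; the adjugate gives A⁻¹ = [[1, 1], [-5/6, -2/3]].
det T = 3, so T⁻¹ = [[-1, 1], [2, -7/3]].
A⁻¹Q = [[27, 12], [-59, -27]].
Y = (A⁻¹Q)T⁻¹ = [[-3, -1], [5, 4]].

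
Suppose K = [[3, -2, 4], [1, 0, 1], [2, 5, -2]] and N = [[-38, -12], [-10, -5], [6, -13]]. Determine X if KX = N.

X = [[-6, -2], [2, -3], [-4, -3]]

Since K multiplies X on the left, X = K⁻¹N.
det K = -3, so K⁻¹ = [[5/3, -16/3, 2/3], [-4/3, 14/3, -1/3], [-5/3, 19/3, -2/3]].
X = K⁻¹N = [[5/3, -16/3, 2/3], [-4/3, 14/3, -1/3], [-5/3, 19/3, -2/3]] · [[-38, -12], [-10, -5], [6, -13]] = [[-6, -2], [2, -3], [-4, -3]].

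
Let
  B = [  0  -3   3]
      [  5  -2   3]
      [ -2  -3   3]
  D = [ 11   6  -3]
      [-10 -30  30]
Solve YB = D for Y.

Y = [[-6, 3, 2], [5, 0, 5]]

Right-multiplying both sides by B⁻¹ gives Y = DB⁻¹.
B has determinant 6; B⁻¹ = [[1/2, 0, -1/2], [-7/2, 1, 5/2], [-19/6, 1, 5/2]].
Y = DB⁻¹ = [[11, 6, -3], [-10, -30, 30]] · [[1/2, 0, -1/2], [-7/2, 1, 5/2], [-19/6, 1, 5/2]] = [[-6, 3, 2], [5, 0, 5]].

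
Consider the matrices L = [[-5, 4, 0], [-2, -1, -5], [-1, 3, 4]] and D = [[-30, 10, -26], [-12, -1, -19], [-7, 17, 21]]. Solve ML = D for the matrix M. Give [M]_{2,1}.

4

Since L sits to the right of M, M = DL⁻¹.
det L = -3; the adjugate gives L⁻¹ = [[-11/3, 16/3, 20/3], [-13/3, 20/3, 25/3], [7/3, -11/3, -13/3]].
M = DL⁻¹ = [[-30, 10, -26], [-12, -1, -19], [-7, 17, 21]] · [[-11/3, 16/3, 20/3], [-13/3, 20/3, 25/3], [7/3, -11/3, -13/3]] = [[6, 2, -4], [4, -1, -6], [1, -1, 4]].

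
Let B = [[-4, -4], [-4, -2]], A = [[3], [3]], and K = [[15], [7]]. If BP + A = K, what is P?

BP = K − A = [[12], [4]].
Left-multiplying both sides by B⁻¹ gives P = B⁻¹(K − A).
det B = -8, so B⁻¹ = [[1/4, -1/2], [-1/2, 1/2]].
P = B⁻¹(K − A) = [[1], [-4]].

P = [[1], [-4]]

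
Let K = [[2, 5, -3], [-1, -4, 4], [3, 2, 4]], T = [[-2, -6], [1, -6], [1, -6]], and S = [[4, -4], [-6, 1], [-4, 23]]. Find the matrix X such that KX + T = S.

KX = S − T = [[6, 2], [-7, 7], [-5, 29]].
K is on the left of X, so left-multiply by K⁻¹: X = K⁻¹(S − T).
det K = 2; the adjugate gives K⁻¹ = [[-12, -13, 4], [8, 17/2, -5/2], [5, 11/2, -3/2]].
X = K⁻¹(S − T) = [[-1, 1], [1, 3], [-1, 5]].

X = [[-1, 1], [1, 3], [-1, 5]]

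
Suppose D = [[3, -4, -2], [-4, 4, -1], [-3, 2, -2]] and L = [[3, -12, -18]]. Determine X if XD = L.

D is on the right of X, so right-multiply by D⁻¹: X = LD⁻¹.
det D = -6; the adjugate gives D⁻¹ = [[1, 2, -2], [5/6, 2, -11/6], [-2/3, -1, 2/3]].
X = LD⁻¹ = [[3, -12, -18]] · [[1, 2, -2], [5/6, 2, -11/6], [-2/3, -1, 2/3]] = [[5, 0, 4]].

X = [[5, 0, 4]]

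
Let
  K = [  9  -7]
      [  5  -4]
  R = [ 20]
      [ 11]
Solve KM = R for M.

M = [[3], [1]]

Since K multiplies M on the left, M = K⁻¹R.
K has determinant -1; K⁻¹ = [[4, -7], [5, -9]].
M = K⁻¹R = [[4, -7], [5, -9]] · [[20], [11]] = [[3], [1]].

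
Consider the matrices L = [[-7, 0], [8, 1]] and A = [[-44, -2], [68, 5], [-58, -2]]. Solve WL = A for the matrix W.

Since L sits to the right of W, W = AL⁻¹.
L has determinant -7; L⁻¹ = [[-1/7, 0], [8/7, 1]].
W = AL⁻¹ = [[-44, -2], [68, 5], [-58, -2]] · [[-1/7, 0], [8/7, 1]] = [[4, -2], [-4, 5], [6, -2]].

W = [[4, -2], [-4, 5], [6, -2]]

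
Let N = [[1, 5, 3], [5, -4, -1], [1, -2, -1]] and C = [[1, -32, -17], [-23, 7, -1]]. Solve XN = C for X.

X = [[-6, 2, -3], [-3, -3, -5]]

Since N sits to the right of X, X = CN⁻¹.
det N = 4, so N⁻¹ = [[1/2, -1/4, 7/4], [1, -1, 4], [-3/2, 7/4, -29/4]].
X = CN⁻¹ = [[1, -32, -17], [-23, 7, -1]] · [[1/2, -1/4, 7/4], [1, -1, 4], [-3/2, 7/4, -29/4]] = [[-6, 2, -3], [-3, -3, -5]].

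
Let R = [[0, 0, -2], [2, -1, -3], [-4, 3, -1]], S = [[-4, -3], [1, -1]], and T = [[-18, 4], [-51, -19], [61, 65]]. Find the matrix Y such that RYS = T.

Left-multiply by R⁻¹ and right-multiply by S⁻¹: Y = R⁻¹TS⁻¹.
det R = -4, so R⁻¹ = [[-5/2, 3/2, 1/2], [-7/2, 2, 1], [-1/2, 0, 0]].
S has determinant 7; S⁻¹ = [[-1/7, 3/7], [-1/7, -4/7]].
R⁻¹T = [[-1, -6], [22, 13], [9, -2]].
Y = (R⁻¹T)S⁻¹ = [[1, 3], [-5, 2], [-1, 5]].

Y = [[1, 3], [-5, 2], [-1, 5]]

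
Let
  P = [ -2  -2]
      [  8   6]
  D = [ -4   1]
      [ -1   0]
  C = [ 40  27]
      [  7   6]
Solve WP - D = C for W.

W = [[-2, 4], [-3, 0]]

WP = C + D = [[36, 28], [6, 6]].
Right-multiplying both sides by P⁻¹ gives W = (C + D)P⁻¹.
det P = 4; the adjugate gives P⁻¹ = [[3/2, 1/2], [-2, -1/2]].
W = (C + D)P⁻¹ = [[-2, 4], [-3, 0]].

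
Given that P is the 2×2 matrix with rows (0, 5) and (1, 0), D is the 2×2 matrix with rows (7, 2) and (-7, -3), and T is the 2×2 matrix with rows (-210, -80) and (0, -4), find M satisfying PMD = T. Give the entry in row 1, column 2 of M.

M = P⁻¹TD⁻¹ (apply P⁻¹ on the left and D⁻¹ on the right).
det P = -5, so P⁻¹ = [[0, 1], [1/5, 0]].
det D = -7, so D⁻¹ = [[3/7, 2/7], [-1, -1]].
P⁻¹T = [[0, -4], [-42, -16]].
M = (P⁻¹T)D⁻¹ = [[4, 4], [-2, 4]].

4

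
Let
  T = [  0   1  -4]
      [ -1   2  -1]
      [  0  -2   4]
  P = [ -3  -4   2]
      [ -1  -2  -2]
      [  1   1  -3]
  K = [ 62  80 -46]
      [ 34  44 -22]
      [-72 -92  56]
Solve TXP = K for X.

Isolating X: multiply by T⁻¹ from the left and P⁻¹ from the right, so X = T⁻¹KP⁻¹.
T has determinant -4; T⁻¹ = [[-3/2, -1, -7/4], [-1, 0, -1], [-1/2, 0, -1/4]].
det P = -2, so P⁻¹ = [[-4, 5, -6], [5/2, -7/2, 4], [-1/2, 1/2, -1]].
T⁻¹K = [[-1, -3, -7], [10, 12, -10], [-13, -17, 9]].
X = (T⁻¹K)P⁻¹ = [[0, 2, 1], [-5, 3, -2], [5, -1, 1]].

X = [[0, 2, 1], [-5, 3, -2], [5, -1, 1]]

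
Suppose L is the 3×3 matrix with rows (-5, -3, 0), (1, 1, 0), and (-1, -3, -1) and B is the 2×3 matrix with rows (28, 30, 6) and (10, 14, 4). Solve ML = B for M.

Since L sits to the right of M, M = BL⁻¹.
L has determinant 2; L⁻¹ = [[-1/2, -3/2, 0], [1/2, 5/2, 0], [-1, -6, -1]].
M = BL⁻¹ = [[28, 30, 6], [10, 14, 4]] · [[-1/2, -3/2, 0], [1/2, 5/2, 0], [-1, -6, -1]] = [[-5, -3, -6], [-2, -4, -4]].

M = [[-5, -3, -6], [-2, -4, -4]]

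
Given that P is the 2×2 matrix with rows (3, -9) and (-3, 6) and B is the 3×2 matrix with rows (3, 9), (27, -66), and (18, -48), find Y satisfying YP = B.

P is on the right of Y, so right-multiply by P⁻¹: Y = BP⁻¹.
P has determinant -9; P⁻¹ = [[-2/3, -1], [-1/3, -1/3]].
Y = BP⁻¹ = [[3, 9], [27, -66], [18, -48]] · [[-2/3, -1], [-1/3, -1/3]] = [[-5, -6], [4, -5], [4, -2]].

Y = [[-5, -6], [4, -5], [4, -2]]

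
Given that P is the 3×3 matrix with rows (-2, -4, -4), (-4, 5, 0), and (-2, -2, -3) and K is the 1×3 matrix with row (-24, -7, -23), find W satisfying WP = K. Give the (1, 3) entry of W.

1

Since P sits to the right of W, W = KP⁻¹.
det P = 6; the adjugate gives P⁻¹ = [[-5/2, -2/3, 10/3], [-2, -1/3, 8/3], [3, 2/3, -13/3]].
W = KP⁻¹ = [[-24, -7, -23]] · [[-5/2, -2/3, 10/3], [-2, -1/3, 8/3], [3, 2/3, -13/3]] = [[5, 3, 1]].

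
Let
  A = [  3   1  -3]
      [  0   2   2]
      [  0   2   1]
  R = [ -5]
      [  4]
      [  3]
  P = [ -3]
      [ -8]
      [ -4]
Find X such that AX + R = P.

AX = P − R = [[2], [-12], [-7]].
Since A multiplies X on the left, X = A⁻¹(P − R).
det A = -6; the adjugate gives A⁻¹ = [[1/3, 7/6, -4/3], [0, -1/2, 1], [0, 1, -1]].
X = A⁻¹(P − R) = [[-4], [-1], [-5]].

X = [[-4], [-1], [-5]]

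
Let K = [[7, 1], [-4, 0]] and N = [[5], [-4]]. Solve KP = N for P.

P = [[1], [-2]]

Since K multiplies P on the left, P = K⁻¹N.
det K = 4; the adjugate gives K⁻¹ = [[0, -1/4], [1, 7/4]].
P = K⁻¹N = [[0, -1/4], [1, 7/4]] · [[5], [-4]] = [[1], [-2]].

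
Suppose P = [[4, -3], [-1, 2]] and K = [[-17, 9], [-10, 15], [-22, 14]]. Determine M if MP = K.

M = [[-5, -3], [-1, 6], [-6, -2]]

P is on the right of M, so right-multiply by P⁻¹: M = KP⁻¹.
det P = 5; the adjugate gives P⁻¹ = [[2/5, 3/5], [1/5, 4/5]].
M = KP⁻¹ = [[-17, 9], [-10, 15], [-22, 14]] · [[2/5, 3/5], [1/5, 4/5]] = [[-5, -3], [-1, 6], [-6, -2]].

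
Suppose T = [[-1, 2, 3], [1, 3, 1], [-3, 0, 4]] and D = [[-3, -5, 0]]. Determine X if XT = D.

T is on the right of X, so right-multiply by T⁻¹: X = DT⁻¹.
det T = 1; the adjugate gives T⁻¹ = [[12, -8, -7], [-7, 5, 4], [9, -6, -5]].
X = DT⁻¹ = [[-3, -5, 0]] · [[12, -8, -7], [-7, 5, 4], [9, -6, -5]] = [[-1, -1, 1]].

X = [[-1, -1, 1]]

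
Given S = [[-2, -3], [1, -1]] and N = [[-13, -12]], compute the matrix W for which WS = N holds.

S is on the right of W, so right-multiply by S⁻¹: W = NS⁻¹.
det S = 5; the adjugate gives S⁻¹ = [[-1/5, 3/5], [-1/5, -2/5]].
W = NS⁻¹ = [[-13, -12]] · [[-1/5, 3/5], [-1/5, -2/5]] = [[5, -3]].

W = [[5, -3]]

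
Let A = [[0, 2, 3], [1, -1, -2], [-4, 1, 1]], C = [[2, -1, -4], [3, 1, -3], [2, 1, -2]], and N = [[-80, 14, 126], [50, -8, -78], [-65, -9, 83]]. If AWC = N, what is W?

Isolating W: multiply by A⁻¹ from the left and C⁻¹ from the right, so W = A⁻¹NC⁻¹.
A has determinant 5; A⁻¹ = [[1/5, 1/5, -1/5], [7/5, 12/5, 3/5], [-3/5, -8/5, -2/5]].
det C = -2; the adjugate gives C⁻¹ = [[-1/2, 3, -7/2], [0, -2, 3], [-1/2, 2, -5/2]].
A⁻¹N = [[7, 3, -7], [-31, -5, 39], [-6, 8, 16]].
W = (A⁻¹N)C⁻¹ = [[0, 1, 2], [-4, -5, -4], [-5, -2, 5]].

W = [[0, 1, 2], [-4, -5, -4], [-5, -2, 5]]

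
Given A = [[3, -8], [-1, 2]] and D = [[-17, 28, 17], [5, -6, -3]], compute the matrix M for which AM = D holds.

A is on the left of M, so left-multiply by A⁻¹: M = A⁻¹D.
det A = -2, so A⁻¹ = [[-1, -4], [-1/2, -3/2]].
M = A⁻¹D = [[-1, -4], [-1/2, -3/2]] · [[-17, 28, 17], [5, -6, -3]] = [[-3, -4, -5], [1, -5, -4]].

M = [[-3, -4, -5], [1, -5, -4]]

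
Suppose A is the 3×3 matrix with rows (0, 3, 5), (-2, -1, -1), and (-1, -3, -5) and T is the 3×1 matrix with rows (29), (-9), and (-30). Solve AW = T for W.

W = [[1], [3], [4]]

A is on the left of W, so left-multiply by A⁻¹: W = A⁻¹T.
A has determinant -2; A⁻¹ = [[-1, 0, -1], [9/2, -5/2, 5], [-5/2, 3/2, -3]].
W = A⁻¹T = [[-1, 0, -1], [9/2, -5/2, 5], [-5/2, 3/2, -3]] · [[29], [-9], [-30]] = [[1], [3], [4]].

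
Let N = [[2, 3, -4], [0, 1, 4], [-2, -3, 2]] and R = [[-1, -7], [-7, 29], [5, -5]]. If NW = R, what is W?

Left-multiplying both sides by N⁻¹ gives W = N⁻¹R.
det N = -4; the adjugate gives N⁻¹ = [[-7/2, -3/2, -4], [2, 1, 2], [-1/2, 0, -1/2]].
W = N⁻¹R = [[-7/2, -3/2, -4], [2, 1, 2], [-1/2, 0, -1/2]] · [[-1, -7], [-7, 29], [5, -5]] = [[-6, 1], [1, 5], [-2, 6]].

W = [[-6, 1], [1, 5], [-2, 6]]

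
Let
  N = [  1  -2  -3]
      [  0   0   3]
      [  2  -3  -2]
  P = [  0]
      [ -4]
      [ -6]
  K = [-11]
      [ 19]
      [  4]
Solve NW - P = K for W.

W = [[4], [0], [5]]

NW = K + P = [[-11], [15], [-2]].
Since N multiplies W on the left, W = N⁻¹(K + P).
det N = -3; the adjugate gives N⁻¹ = [[-3, -5/3, 2], [-2, -4/3, 1], [0, 1/3, 0]].
W = N⁻¹(K + P) = [[4], [0], [5]].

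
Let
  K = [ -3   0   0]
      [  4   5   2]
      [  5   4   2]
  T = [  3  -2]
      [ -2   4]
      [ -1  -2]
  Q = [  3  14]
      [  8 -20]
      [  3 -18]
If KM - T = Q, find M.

KM = Q + T = [[6, 12], [6, -16], [2, -20]].
Since K multiplies M on the left, M = K⁻¹(Q + T).
det K = -6, so K⁻¹ = [[-1/3, 0, 0], [-1/3, 1, -1], [3/2, -2, 5/2]].
M = K⁻¹(Q + T) = [[-2, -4], [2, 0], [2, 0]].

M = [[-2, -4], [2, 0], [2, 0]]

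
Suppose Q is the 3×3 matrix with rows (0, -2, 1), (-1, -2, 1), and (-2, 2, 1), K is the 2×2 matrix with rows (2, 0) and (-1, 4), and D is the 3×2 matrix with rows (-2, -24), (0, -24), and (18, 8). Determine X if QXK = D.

Isolating X: multiply by Q⁻¹ from the left and K⁻¹ from the right, so X = Q⁻¹DK⁻¹.
Q has determinant -4; Q⁻¹ = [[1, -1, 0], [1/4, -1/2, 1/4], [3/2, -1, 1/2]].
det K = 8; the adjugate gives K⁻¹ = [[1/2, 0], [1/8, 1/4]].
Q⁻¹D = [[-2, 0], [4, 8], [6, -8]].
X = (Q⁻¹D)K⁻¹ = [[-1, 0], [3, 2], [2, -2]].

X = [[-1, 0], [3, 2], [2, -2]]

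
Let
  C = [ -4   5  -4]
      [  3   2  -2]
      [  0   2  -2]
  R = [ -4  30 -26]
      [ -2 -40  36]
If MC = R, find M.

M = [[4, 4, 1], [-4, -6, -4]]

C is on the right of M, so right-multiply by C⁻¹: M = RC⁻¹.
det C = 6; the adjugate gives C⁻¹ = [[0, 1/3, -1/3], [1, 4/3, -10/3], [1, 4/3, -23/6]].
M = RC⁻¹ = [[-4, 30, -26], [-2, -40, 36]] · [[0, 1/3, -1/3], [1, 4/3, -10/3], [1, 4/3, -23/6]] = [[4, 4, 1], [-4, -6, -4]].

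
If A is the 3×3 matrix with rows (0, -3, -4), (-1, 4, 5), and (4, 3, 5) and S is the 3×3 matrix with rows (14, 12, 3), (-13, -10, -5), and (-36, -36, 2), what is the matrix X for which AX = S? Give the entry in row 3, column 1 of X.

Left-multiplying both sides by A⁻¹ gives X = A⁻¹S.
det A = 1, so A⁻¹ = [[5, 3, 1], [25, 16, 4], [-19, -12, -3]].
X = A⁻¹S = [[5, 3, 1], [25, 16, 4], [-19, -12, -3]] · [[14, 12, 3], [-13, -10, -5], [-36, -36, 2]] = [[-5, -6, 2], [-2, -4, 3], [-2, 0, -3]].

-2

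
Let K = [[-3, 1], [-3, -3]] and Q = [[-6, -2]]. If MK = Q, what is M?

M = [[1, 1]]

K is on the right of M, so right-multiply by K⁻¹: M = QK⁻¹.
det K = 12, so K⁻¹ = [[-1/4, -1/12], [1/4, -1/4]].
M = QK⁻¹ = [[-6, -2]] · [[-1/4, -1/12], [1/4, -1/4]] = [[1, 1]].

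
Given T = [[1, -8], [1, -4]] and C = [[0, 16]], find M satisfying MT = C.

M = [[-4, 4]]

Right-multiplying both sides by T⁻¹ gives M = CT⁻¹.
det T = 4; the adjugate gives T⁻¹ = [[-1, 2], [-1/4, 1/4]].
M = CT⁻¹ = [[0, 16]] · [[-1, 2], [-1/4, 1/4]] = [[-4, 4]].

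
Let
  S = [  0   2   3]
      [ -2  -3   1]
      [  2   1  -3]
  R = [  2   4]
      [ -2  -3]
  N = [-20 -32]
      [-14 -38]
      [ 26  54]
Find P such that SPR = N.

Isolating P: multiply by S⁻¹ from the left and R⁻¹ from the right, so P = S⁻¹NR⁻¹.
det S = 4, so S⁻¹ = [[2, 9/4, 11/4], [-1, -3/2, -3/2], [1, 1, 1]].
det R = 2, so R⁻¹ = [[-3/2, -2], [1, 1]].
S⁻¹N = [[0, -1], [2, 8], [-8, -16]].
P = (S⁻¹N)R⁻¹ = [[-1, -1], [5, 4], [-4, 0]].

P = [[-1, -1], [5, 4], [-4, 0]]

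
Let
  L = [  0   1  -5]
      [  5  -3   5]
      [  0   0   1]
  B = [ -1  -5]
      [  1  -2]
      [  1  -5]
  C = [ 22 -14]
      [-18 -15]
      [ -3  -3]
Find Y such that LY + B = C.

LY = C − B = [[23, -9], [-19, -13], [-4, 2]].
Since L multiplies Y on the left, Y = L⁻¹(C − B).
det L = -5, so L⁻¹ = [[3/5, 1/5, 2], [1, 0, 5], [0, 0, 1]].
Y = L⁻¹(C − B) = [[2, -4], [3, 1], [-4, 2]].

Y = [[2, -4], [3, 1], [-4, 2]]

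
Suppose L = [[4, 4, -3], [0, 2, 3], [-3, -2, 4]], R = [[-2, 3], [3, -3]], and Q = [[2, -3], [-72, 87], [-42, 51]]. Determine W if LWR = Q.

W = [[-1, -2], [3, -1], [3, -4]]

Isolating W: multiply by L⁻¹ from the left and R⁻¹ from the right, so W = L⁻¹QR⁻¹.
det L = 2; the adjugate gives L⁻¹ = [[7, -5, 9], [-9/2, 7/2, -6], [3, -2, 4]].
det R = -3; the adjugate gives R⁻¹ = [[1, 1], [1, 2/3]].
L⁻¹Q = [[-4, 3], [-9, 12], [-18, 21]].
W = (L⁻¹Q)R⁻¹ = [[-1, -2], [3, -1], [3, -4]].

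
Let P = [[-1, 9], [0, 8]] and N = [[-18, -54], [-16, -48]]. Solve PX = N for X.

X = [[0, 0], [-2, -6]]

P is on the left of X, so left-multiply by P⁻¹: X = P⁻¹N.
det P = -8, so P⁻¹ = [[-1, 9/8], [0, 1/8]].
X = P⁻¹N = [[-1, 9/8], [0, 1/8]] · [[-18, -54], [-16, -48]] = [[0, 0], [-2, -6]].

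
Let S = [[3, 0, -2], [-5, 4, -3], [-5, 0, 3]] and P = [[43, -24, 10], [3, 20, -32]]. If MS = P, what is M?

S is on the right of M, so right-multiply by S⁻¹: M = PS⁻¹.
S has determinant -4; S⁻¹ = [[-3, 0, -2], [-15/2, 1/4, -19/4], [-5, 0, -3]].
M = PS⁻¹ = [[43, -24, 10], [3, 20, -32]] · [[-3, 0, -2], [-15/2, 1/4, -19/4], [-5, 0, -3]] = [[1, -6, -2], [1, 5, -5]].

M = [[1, -6, -2], [1, 5, -5]]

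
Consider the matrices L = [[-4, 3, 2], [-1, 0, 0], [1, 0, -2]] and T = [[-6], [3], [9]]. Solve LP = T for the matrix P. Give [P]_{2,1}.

-2

Since L multiplies P on the left, P = L⁻¹T.
det L = -6, so L⁻¹ = [[0, -1, 0], [1/3, -1, 1/3], [0, -1/2, -1/2]].
P = L⁻¹T = [[0, -1, 0], [1/3, -1, 1/3], [0, -1/2, -1/2]] · [[-6], [3], [9]] = [[-3], [-2], [-6]].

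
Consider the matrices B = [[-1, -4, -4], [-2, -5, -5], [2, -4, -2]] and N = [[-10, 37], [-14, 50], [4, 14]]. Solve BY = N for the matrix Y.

Y = [[2, -5], [-2, -4], [4, -4]]

Since B multiplies Y on the left, Y = B⁻¹N.
det B = -6, so B⁻¹ = [[5/3, -4/3, 0], [7/3, -5/3, -1/2], [-3, 2, 1/2]].
Y = B⁻¹N = [[5/3, -4/3, 0], [7/3, -5/3, -1/2], [-3, 2, 1/2]] · [[-10, 37], [-14, 50], [4, 14]] = [[2, -5], [-2, -4], [4, -4]].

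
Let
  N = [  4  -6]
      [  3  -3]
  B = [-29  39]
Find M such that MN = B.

M = [[-5, -3]]

N is on the right of M, so right-multiply by N⁻¹: M = BN⁻¹.
det N = 6; the adjugate gives N⁻¹ = [[-1/2, 1], [-1/2, 2/3]].
M = BN⁻¹ = [[-29, 39]] · [[-1/2, 1], [-1/2, 2/3]] = [[-5, -3]].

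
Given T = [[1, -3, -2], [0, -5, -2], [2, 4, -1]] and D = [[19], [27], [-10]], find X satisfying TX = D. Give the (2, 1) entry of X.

-3

Since T multiplies X on the left, X = T⁻¹D.
T has determinant 5; T⁻¹ = [[13/5, -11/5, -4/5], [-4/5, 3/5, 2/5], [2, -2, -1]].
X = T⁻¹D = [[13/5, -11/5, -4/5], [-4/5, 3/5, 2/5], [2, -2, -1]] · [[19], [27], [-10]] = [[-2], [-3], [-6]].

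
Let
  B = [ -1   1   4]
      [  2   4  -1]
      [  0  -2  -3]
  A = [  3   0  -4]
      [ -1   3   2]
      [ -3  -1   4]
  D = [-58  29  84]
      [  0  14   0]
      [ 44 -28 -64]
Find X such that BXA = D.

X = [[2, -1, -3], [-5, 1, -2], [-2, 2, 0]]

Isolating X: multiply by B⁻¹ from the left and A⁻¹ from the right, so X = B⁻¹DA⁻¹.
B has determinant 4; B⁻¹ = [[-7/2, -5/4, -17/4], [3/2, 3/4, 7/4], [-1, -1/2, -3/2]].
det A = 2, so A⁻¹ = [[7, 2, 6], [-1, 0, -1], [5, 3/2, 9/2]].
B⁻¹D = [[16, 0, -22], [-10, 5, 14], [-8, 6, 12]].
X = (B⁻¹D)A⁻¹ = [[2, -1, -3], [-5, 1, -2], [-2, 2, 0]].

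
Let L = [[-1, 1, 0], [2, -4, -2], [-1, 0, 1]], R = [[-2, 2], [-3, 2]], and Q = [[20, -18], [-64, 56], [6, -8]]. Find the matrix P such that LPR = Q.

Left-multiply by L⁻¹ and right-multiply by R⁻¹: P = L⁻¹QR⁻¹.
det L = 4; the adjugate gives L⁻¹ = [[-1, -1/4, -1/2], [0, -1/4, -1/2], [-1, -1/4, 1/2]].
det R = 2; the adjugate gives R⁻¹ = [[1, -1], [3/2, -1]].
L⁻¹Q = [[-7, 8], [13, -10], [-1, 0]].
P = (L⁻¹Q)R⁻¹ = [[5, -1], [-2, -3], [-1, 1]].

P = [[5, -1], [-2, -3], [-1, 1]]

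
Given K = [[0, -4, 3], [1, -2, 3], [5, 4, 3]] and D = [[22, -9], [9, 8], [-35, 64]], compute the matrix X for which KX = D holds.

X = [[-5, 5], [-4, 6], [2, 5]]

K is on the left of X, so left-multiply by K⁻¹: X = K⁻¹D.
det K = -6; the adjugate gives K⁻¹ = [[3, -4, 1], [-2, 5/2, -1/2], [-7/3, 10/3, -2/3]].
X = K⁻¹D = [[3, -4, 1], [-2, 5/2, -1/2], [-7/3, 10/3, -2/3]] · [[22, -9], [9, 8], [-35, 64]] = [[-5, 5], [-4, 6], [2, 5]].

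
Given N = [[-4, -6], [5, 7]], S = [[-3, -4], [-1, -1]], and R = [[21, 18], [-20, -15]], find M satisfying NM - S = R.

NM = R + S = [[18, 14], [-21, -16]].
N is on the left of M, so left-multiply by N⁻¹: M = N⁻¹(R + S).
det N = 2; the adjugate gives N⁻¹ = [[7/2, 3], [-5/2, -2]].
M = N⁻¹(R + S) = [[0, 1], [-3, -3]].

M = [[0, 1], [-3, -3]]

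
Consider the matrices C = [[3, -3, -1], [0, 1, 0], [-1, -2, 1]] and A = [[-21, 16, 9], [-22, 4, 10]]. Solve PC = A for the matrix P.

P = [[-6, 4, 3], [-6, -6, 4]]

Right-multiplying both sides by C⁻¹ gives P = AC⁻¹.
C has determinant 2; C⁻¹ = [[1/2, 5/2, 1/2], [0, 1, 0], [1/2, 9/2, 3/2]].
P = AC⁻¹ = [[-21, 16, 9], [-22, 4, 10]] · [[1/2, 5/2, 1/2], [0, 1, 0], [1/2, 9/2, 3/2]] = [[-6, 4, 3], [-6, -6, 4]].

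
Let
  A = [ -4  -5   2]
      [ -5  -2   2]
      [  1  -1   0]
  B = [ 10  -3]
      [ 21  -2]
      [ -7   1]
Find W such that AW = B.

A is on the left of W, so left-multiply by A⁻¹: W = A⁻¹B.
det A = -4; the adjugate gives A⁻¹ = [[-1/2, 1/2, 3/2], [-1/2, 1/2, 1/2], [-7/4, 9/4, 17/4]].
W = A⁻¹B = [[-1/2, 1/2, 3/2], [-1/2, 1/2, 1/2], [-7/4, 9/4, 17/4]] · [[10, -3], [21, -2], [-7, 1]] = [[-5, 2], [2, 1], [0, 5]].

W = [[-5, 2], [2, 1], [0, 5]]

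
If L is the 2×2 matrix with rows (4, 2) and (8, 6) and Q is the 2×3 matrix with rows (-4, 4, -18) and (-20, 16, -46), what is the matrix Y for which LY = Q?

Y = [[2, -1, -2], [-6, 4, -5]]

Left-multiplying both sides by L⁻¹ gives Y = L⁻¹Q.
det L = 8; the adjugate gives L⁻¹ = [[3/4, -1/4], [-1, 1/2]].
Y = L⁻¹Q = [[3/4, -1/4], [-1, 1/2]] · [[-4, 4, -18], [-20, 16, -46]] = [[2, -1, -2], [-6, 4, -5]].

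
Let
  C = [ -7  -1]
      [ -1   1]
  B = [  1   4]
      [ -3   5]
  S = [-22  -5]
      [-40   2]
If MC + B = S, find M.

MC = S − B = [[-23, -9], [-37, -3]].
Right-multiplying both sides by C⁻¹ gives M = (S − B)C⁻¹.
det C = -8, so C⁻¹ = [[-1/8, -1/8], [-1/8, 7/8]].
M = (S − B)C⁻¹ = [[4, -5], [5, 2]].

M = [[4, -5], [5, 2]]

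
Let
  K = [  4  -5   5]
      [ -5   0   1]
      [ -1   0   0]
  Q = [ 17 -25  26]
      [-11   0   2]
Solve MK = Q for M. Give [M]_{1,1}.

K is on the right of M, so right-multiply by K⁻¹: M = QK⁻¹.
K has determinant 5; K⁻¹ = [[0, 0, -1], [-1/5, 1, -29/5], [0, 1, -5]].
M = QK⁻¹ = [[17, -25, 26], [-11, 0, 2]] · [[0, 0, -1], [-1/5, 1, -29/5], [0, 1, -5]] = [[5, 1, -2], [0, 2, 1]].

5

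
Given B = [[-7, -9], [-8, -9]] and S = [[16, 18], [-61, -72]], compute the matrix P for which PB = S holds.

P = [[0, -2], [3, 5]]

Right-multiplying both sides by B⁻¹ gives P = SB⁻¹.
B has determinant -9; B⁻¹ = [[1, -1], [-8/9, 7/9]].
P = SB⁻¹ = [[16, 18], [-61, -72]] · [[1, -1], [-8/9, 7/9]] = [[0, -2], [3, 5]].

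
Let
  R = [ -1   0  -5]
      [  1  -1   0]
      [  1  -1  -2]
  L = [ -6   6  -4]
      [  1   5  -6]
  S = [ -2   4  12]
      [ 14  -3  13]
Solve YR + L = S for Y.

YR = S − L = [[4, -2, 16], [13, -8, 19]].
Right-multiplying both sides by R⁻¹ gives Y = (S − L)R⁻¹.
R has determinant -2; R⁻¹ = [[-1, -5/2, 5/2], [-1, -7/2, 5/2], [0, 1/2, -1/2]].
Y = (S − L)R⁻¹ = [[-2, 5, -3], [-5, 5, 3]].

Y = [[-2, 5, -3], [-5, 5, 3]]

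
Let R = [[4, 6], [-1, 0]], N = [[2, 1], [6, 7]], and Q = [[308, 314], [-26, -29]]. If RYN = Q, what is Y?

Y = [[1, 4], [5, 4]]

Isolating Y: multiply by R⁻¹ from the left and N⁻¹ from the right, so Y = R⁻¹QN⁻¹.
det R = 6, so R⁻¹ = [[0, -1], [1/6, 2/3]].
det N = 8; the adjugate gives N⁻¹ = [[7/8, -1/8], [-3/4, 1/4]].
R⁻¹Q = [[26, 29], [34, 33]].
Y = (R⁻¹Q)N⁻¹ = [[1, 4], [5, 4]].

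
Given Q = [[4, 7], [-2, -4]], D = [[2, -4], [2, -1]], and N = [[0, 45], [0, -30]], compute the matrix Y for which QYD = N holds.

Left-multiply by Q⁻¹ and right-multiply by D⁻¹: Y = Q⁻¹ND⁻¹.
det Q = -2; the adjugate gives Q⁻¹ = [[2, 7/2], [-1, -2]].
det D = 6; the adjugate gives D⁻¹ = [[-1/6, 2/3], [-1/3, 1/3]].
Q⁻¹N = [[0, -15], [0, 15]].
Y = (Q⁻¹N)D⁻¹ = [[5, -5], [-5, 5]].

Y = [[5, -5], [-5, 5]]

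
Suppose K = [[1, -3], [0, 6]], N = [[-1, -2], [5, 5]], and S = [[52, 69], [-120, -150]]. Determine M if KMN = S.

Isolating M: multiply by K⁻¹ from the left and N⁻¹ from the right, so M = K⁻¹SN⁻¹.
K has determinant 6; K⁻¹ = [[1, 1/2], [0, 1/6]].
N has determinant 5; N⁻¹ = [[1, 2/5], [-1, -1/5]].
K⁻¹S = [[-8, -6], [-20, -25]].
M = (K⁻¹S)N⁻¹ = [[-2, -2], [5, -3]].

M = [[-2, -2], [5, -3]]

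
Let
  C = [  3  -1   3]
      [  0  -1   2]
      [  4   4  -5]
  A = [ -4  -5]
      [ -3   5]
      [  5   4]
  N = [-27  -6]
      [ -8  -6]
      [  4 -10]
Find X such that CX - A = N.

X = [[-5, -4], [1, 5], [-5, 2]]

CX = N + A = [[-31, -11], [-11, -1], [9, -6]].
Left-multiplying both sides by C⁻¹ gives X = C⁻¹(N + A).
C has determinant -5; C⁻¹ = [[3/5, -7/5, -1/5], [-8/5, 27/5, 6/5], [-4/5, 16/5, 3/5]].
X = C⁻¹(N + A) = [[-5, -4], [1, 5], [-5, 2]].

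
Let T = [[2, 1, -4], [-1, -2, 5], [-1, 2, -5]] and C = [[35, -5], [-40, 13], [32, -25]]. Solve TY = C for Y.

Since T multiplies Y on the left, Y = T⁻¹C.
T has determinant 6; T⁻¹ = [[0, -1/2, -1/2], [-5/3, -7/3, -1], [-2/3, -5/6, -1/2]].
Y = T⁻¹C = [[0, -1/2, -1/2], [-5/3, -7/3, -1], [-2/3, -5/6, -1/2]] · [[35, -5], [-40, 13], [32, -25]] = [[4, 6], [3, 3], [-6, 5]].

Y = [[4, 6], [3, 3], [-6, 5]]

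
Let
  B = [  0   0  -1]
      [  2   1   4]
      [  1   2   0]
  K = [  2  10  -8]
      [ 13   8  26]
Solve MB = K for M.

Right-multiplying both sides by B⁻¹ gives M = KB⁻¹.
det B = -3, so B⁻¹ = [[8/3, 2/3, -1/3], [-4/3, -1/3, 2/3], [-1, 0, 0]].
M = KB⁻¹ = [[2, 10, -8], [13, 8, 26]] · [[8/3, 2/3, -1/3], [-4/3, -1/3, 2/3], [-1, 0, 0]] = [[0, -2, 6], [-2, 6, 1]].

M = [[0, -2, 6], [-2, 6, 1]]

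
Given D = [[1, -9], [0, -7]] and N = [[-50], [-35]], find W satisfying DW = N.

D is on the left of W, so left-multiply by D⁻¹: W = D⁻¹N.
det D = -7; the adjugate gives D⁻¹ = [[1, -9/7], [0, -1/7]].
W = D⁻¹N = [[1, -9/7], [0, -1/7]] · [[-50], [-35]] = [[-5], [5]].

W = [[-5], [5]]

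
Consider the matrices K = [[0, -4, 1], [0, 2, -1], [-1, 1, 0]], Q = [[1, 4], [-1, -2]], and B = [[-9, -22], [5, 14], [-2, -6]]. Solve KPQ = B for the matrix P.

P = [[1, -3], [0, -2], [-2, -1]]

Left-multiply by K⁻¹ and right-multiply by Q⁻¹: P = K⁻¹BQ⁻¹.
det K = -2; the adjugate gives K⁻¹ = [[-1/2, -1/2, -1], [-1/2, -1/2, 0], [-1, -2, 0]].
det Q = 2, so Q⁻¹ = [[-1, -2], [1/2, 1/2]].
K⁻¹B = [[4, 10], [2, 4], [-1, -6]].
P = (K⁻¹B)Q⁻¹ = [[1, -3], [0, -2], [-2, -1]].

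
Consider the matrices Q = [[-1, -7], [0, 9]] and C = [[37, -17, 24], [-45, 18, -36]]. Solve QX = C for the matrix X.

Q is on the left of X, so left-multiply by Q⁻¹: X = Q⁻¹C.
det Q = -9; the adjugate gives Q⁻¹ = [[-1, -7/9], [0, 1/9]].
X = Q⁻¹C = [[-1, -7/9], [0, 1/9]] · [[37, -17, 24], [-45, 18, -36]] = [[-2, 3, 4], [-5, 2, -4]].

X = [[-2, 3, 4], [-5, 2, -4]]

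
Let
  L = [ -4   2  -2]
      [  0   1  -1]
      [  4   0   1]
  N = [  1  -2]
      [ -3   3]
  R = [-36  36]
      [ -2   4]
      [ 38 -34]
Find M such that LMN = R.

M = [[-1, -3], [-2, -2], [0, -2]]

M = L⁻¹RN⁻¹ (apply L⁻¹ on the left and N⁻¹ on the right).
det L = -4; the adjugate gives L⁻¹ = [[-1/4, 1/2, 0], [1, -1, 1], [1, -2, 1]].
det N = -3, so N⁻¹ = [[-1, -2/3], [-1, -1/3]].
L⁻¹R = [[8, -7], [4, -2], [6, -6]].
M = (L⁻¹R)N⁻¹ = [[-1, -3], [-2, -2], [0, -2]].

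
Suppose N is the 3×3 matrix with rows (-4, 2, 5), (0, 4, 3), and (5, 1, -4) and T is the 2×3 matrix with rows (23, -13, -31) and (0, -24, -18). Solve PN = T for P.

P = [[-2, -3, 3], [0, -6, 0]]

Right-multiplying both sides by N⁻¹ gives P = TN⁻¹.
det N = 6, so N⁻¹ = [[-19/6, 13/6, -7/3], [5/2, -3/2, 2], [-10/3, 7/3, -8/3]].
P = TN⁻¹ = [[23, -13, -31], [0, -24, -18]] · [[-19/6, 13/6, -7/3], [5/2, -3/2, 2], [-10/3, 7/3, -8/3]] = [[-2, -3, 3], [0, -6, 0]].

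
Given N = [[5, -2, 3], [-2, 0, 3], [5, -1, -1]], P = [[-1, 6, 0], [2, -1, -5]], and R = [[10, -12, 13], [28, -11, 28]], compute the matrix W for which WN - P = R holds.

WN = R + P = [[9, -6, 13], [30, -12, 23]].
N is on the right of W, so right-multiply by N⁻¹: W = (R + P)N⁻¹.
N has determinant -5; N⁻¹ = [[-3/5, 1, 6/5], [-13/5, 4, 21/5], [-2/5, 1, 4/5]].
W = (R + P)N⁻¹ = [[5, -2, -4], [4, 5, 4]].

W = [[5, -2, -4], [4, 5, 4]]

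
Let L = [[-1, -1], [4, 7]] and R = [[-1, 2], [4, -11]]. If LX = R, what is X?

X = [[1, -1], [0, -1]]

Left-multiplying both sides by L⁻¹ gives X = L⁻¹R.
L has determinant -3; L⁻¹ = [[-7/3, -1/3], [4/3, 1/3]].
X = L⁻¹R = [[-7/3, -1/3], [4/3, 1/3]] · [[-1, 2], [4, -11]] = [[1, -1], [0, -1]].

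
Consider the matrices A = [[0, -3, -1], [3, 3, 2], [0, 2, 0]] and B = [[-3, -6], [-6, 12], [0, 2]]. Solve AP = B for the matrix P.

Since A multiplies P on the left, P = A⁻¹B.
det A = -6, so A⁻¹ = [[2/3, 1/3, 1/2], [0, 0, 1/2], [-1, 0, -3/2]].
P = A⁻¹B = [[2/3, 1/3, 1/2], [0, 0, 1/2], [-1, 0, -3/2]] · [[-3, -6], [-6, 12], [0, 2]] = [[-4, 1], [0, 1], [3, 3]].

P = [[-4, 1], [0, 1], [3, 3]]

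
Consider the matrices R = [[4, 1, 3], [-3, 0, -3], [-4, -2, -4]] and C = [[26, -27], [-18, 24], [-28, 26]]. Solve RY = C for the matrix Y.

Y = [[6, -6], [2, 3], [0, -2]]

Left-multiplying both sides by R⁻¹ gives Y = R⁻¹C.
R has determinant -6; R⁻¹ = [[1, 1/3, 1/2], [0, 2/3, -1/2], [-1, -2/3, -1/2]].
Y = R⁻¹C = [[1, 1/3, 1/2], [0, 2/3, -1/2], [-1, -2/3, -1/2]] · [[26, -27], [-18, 24], [-28, 26]] = [[6, -6], [2, 3], [0, -2]].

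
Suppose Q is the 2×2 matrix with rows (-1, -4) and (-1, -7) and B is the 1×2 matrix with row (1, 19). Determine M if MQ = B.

M = [[4, -5]]

Q is on the right of M, so right-multiply by Q⁻¹: M = BQ⁻¹.
det Q = 3; the adjugate gives Q⁻¹ = [[-7/3, 4/3], [1/3, -1/3]].
M = BQ⁻¹ = [[1, 19]] · [[-7/3, 4/3], [1/3, -1/3]] = [[4, -5]].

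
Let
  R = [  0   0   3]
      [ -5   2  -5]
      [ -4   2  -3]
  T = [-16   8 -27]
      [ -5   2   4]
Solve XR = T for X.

Since R sits to the right of X, X = TR⁻¹.
R has determinant -6; R⁻¹ = [[-2/3, -1, 1], [-5/6, -2, 5/2], [1/3, 0, 0]].
X = TR⁻¹ = [[-16, 8, -27], [-5, 2, 4]] · [[-2/3, -1, 1], [-5/6, -2, 5/2], [1/3, 0, 0]] = [[-5, 0, 4], [3, 1, 0]].

X = [[-5, 0, 4], [3, 1, 0]]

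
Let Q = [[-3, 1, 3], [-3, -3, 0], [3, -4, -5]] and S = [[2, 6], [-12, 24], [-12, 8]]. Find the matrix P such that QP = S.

Left-multiplying both sides by Q⁻¹ gives P = Q⁻¹S.
Q has determinant 3; Q⁻¹ = [[5, -7/3, 3], [-5, 2, -3], [7, -3, 4]].
P = Q⁻¹S = [[5, -7/3, 3], [-5, 2, -3], [7, -3, 4]] · [[2, 6], [-12, 24], [-12, 8]] = [[2, -2], [2, -6], [2, 2]].

P = [[2, -2], [2, -6], [2, 2]]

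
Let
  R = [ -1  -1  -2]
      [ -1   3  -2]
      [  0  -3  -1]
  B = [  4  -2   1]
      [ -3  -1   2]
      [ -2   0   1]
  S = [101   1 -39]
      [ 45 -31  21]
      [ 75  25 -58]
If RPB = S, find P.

Left-multiply by R⁻¹ and right-multiply by B⁻¹: P = R⁻¹SB⁻¹.
det R = 4; the adjugate gives R⁻¹ = [[-9/4, 5/4, 2], [-1/4, 1/4, 0], [3/4, -3/4, -1]].
det B = -4, so B⁻¹ = [[1/4, -1/2, 3/4], [1/4, -3/2, 11/4], [1/2, -1, 5/2]].
R⁻¹S = [[-21, 9, -2], [-14, -8, 15], [-33, -1, 13]].
P = (R⁻¹S)B⁻¹ = [[-4, -1, 4], [2, 4, 5], [-2, 5, 5]].

P = [[-4, -1, 4], [2, 4, 5], [-2, 5, 5]]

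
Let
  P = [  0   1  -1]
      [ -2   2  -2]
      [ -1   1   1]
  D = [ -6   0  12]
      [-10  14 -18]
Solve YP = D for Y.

Y = [[-6, 0, 6], [4, 6, -2]]

Right-multiplying both sides by P⁻¹ gives Y = DP⁻¹.
P has determinant 4; P⁻¹ = [[1, -1/2, 0], [1, -1/4, 1/2], [0, -1/4, 1/2]].
Y = DP⁻¹ = [[-6, 0, 12], [-10, 14, -18]] · [[1, -1/2, 0], [1, -1/4, 1/2], [0, -1/4, 1/2]] = [[-6, 0, 6], [4, 6, -2]].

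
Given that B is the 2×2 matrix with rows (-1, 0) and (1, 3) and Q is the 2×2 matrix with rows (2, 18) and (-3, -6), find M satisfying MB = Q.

Right-multiplying both sides by B⁻¹ gives M = QB⁻¹.
B has determinant -3; B⁻¹ = [[-1, 0], [1/3, 1/3]].
M = QB⁻¹ = [[2, 18], [-3, -6]] · [[-1, 0], [1/3, 1/3]] = [[4, 6], [1, -2]].

M = [[4, 6], [1, -2]]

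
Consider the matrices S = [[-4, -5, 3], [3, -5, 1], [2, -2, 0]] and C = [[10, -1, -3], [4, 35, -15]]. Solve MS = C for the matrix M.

M = [[-1, 0, 3], [-3, -6, 5]]

S is on the right of M, so right-multiply by S⁻¹: M = CS⁻¹.
det S = -6, so S⁻¹ = [[-1/3, 1, -5/3], [-1/3, 1, -13/6], [-2/3, 3, -35/6]].
M = CS⁻¹ = [[10, -1, -3], [4, 35, -15]] · [[-1/3, 1, -5/3], [-1/3, 1, -13/6], [-2/3, 3, -35/6]] = [[-1, 0, 3], [-3, -6, 5]].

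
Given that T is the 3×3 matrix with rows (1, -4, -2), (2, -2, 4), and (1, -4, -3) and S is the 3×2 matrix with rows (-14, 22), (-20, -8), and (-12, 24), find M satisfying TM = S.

Since T multiplies M on the left, M = T⁻¹S.
T has determinant -6; T⁻¹ = [[-11/3, 2/3, 10/3], [-5/3, 1/6, 4/3], [1, 0, -1]].
M = T⁻¹S = [[-11/3, 2/3, 10/3], [-5/3, 1/6, 4/3], [1, 0, -1]] · [[-14, 22], [-20, -8], [-12, 24]] = [[-2, -6], [4, -6], [-2, -2]].

M = [[-2, -6], [4, -6], [-2, -2]]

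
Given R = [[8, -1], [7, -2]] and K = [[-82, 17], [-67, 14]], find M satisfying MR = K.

M = [[-5, -6], [-4, -5]]

Since R sits to the right of M, M = KR⁻¹.
det R = -9; the adjugate gives R⁻¹ = [[2/9, -1/9], [7/9, -8/9]].
M = KR⁻¹ = [[-82, 17], [-67, 14]] · [[2/9, -1/9], [7/9, -8/9]] = [[-5, -6], [-4, -5]].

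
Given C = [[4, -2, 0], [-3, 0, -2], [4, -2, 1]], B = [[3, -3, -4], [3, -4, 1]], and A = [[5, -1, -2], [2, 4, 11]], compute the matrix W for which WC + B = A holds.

W = [[1, -2, -2], [-4, -5, 0]]

WC = A − B = [[2, 2, 2], [-1, 8, 10]].
Since C sits to the right of W, W = (A − B)C⁻¹.
det C = -6; the adjugate gives C⁻¹ = [[2/3, -1/3, -2/3], [5/6, -2/3, -4/3], [-1, 0, 1]].
W = (A − B)C⁻¹ = [[1, -2, -2], [-4, -5, 0]].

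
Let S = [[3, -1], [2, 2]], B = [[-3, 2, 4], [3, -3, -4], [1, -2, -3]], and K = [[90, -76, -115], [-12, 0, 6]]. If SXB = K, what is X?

X = [[-2, 5, 0], [5, -5, 3]]

Isolating X: multiply by S⁻¹ from the left and B⁻¹ from the right, so X = S⁻¹KB⁻¹.
S has determinant 8; S⁻¹ = [[1/4, 1/8], [-1/4, 3/8]].
det B = -5, so B⁻¹ = [[-1/5, 2/5, -4/5], [-1, -1, 0], [3/5, 4/5, -3/5]].
S⁻¹K = [[21, -19, -28], [-27, 19, 31]].
X = (S⁻¹K)B⁻¹ = [[-2, 5, 0], [5, -5, 3]].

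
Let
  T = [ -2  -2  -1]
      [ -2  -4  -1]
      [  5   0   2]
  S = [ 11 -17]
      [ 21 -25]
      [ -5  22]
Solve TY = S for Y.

Since T multiplies Y on the left, Y = T⁻¹S.
det T = -2; the adjugate gives T⁻¹ = [[4, -2, 1], [1/2, -1/2, 0], [-10, 5, -2]].
Y = T⁻¹S = [[4, -2, 1], [1/2, -1/2, 0], [-10, 5, -2]] · [[11, -17], [21, -25], [-5, 22]] = [[-3, 4], [-5, 4], [5, 1]].

Y = [[-3, 4], [-5, 4], [5, 1]]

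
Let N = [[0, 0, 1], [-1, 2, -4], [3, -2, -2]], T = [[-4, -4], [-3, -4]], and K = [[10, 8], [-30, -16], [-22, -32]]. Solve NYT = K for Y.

Y = [[-4, 4], [-1, -1], [-4, 2]]

Left-multiply by N⁻¹ and right-multiply by T⁻¹: Y = N⁻¹KT⁻¹.
det N = -4, so N⁻¹ = [[3, 1/2, 1/2], [7/2, 3/4, 1/4], [1, 0, 0]].
T has determinant 4; T⁻¹ = [[-1, 1], [3/4, -1]].
N⁻¹K = [[4, 0], [7, 8], [10, 8]].
Y = (N⁻¹K)T⁻¹ = [[-4, 4], [-1, -1], [-4, 2]].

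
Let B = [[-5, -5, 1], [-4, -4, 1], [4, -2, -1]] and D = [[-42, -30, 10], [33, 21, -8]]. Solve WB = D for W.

B is on the right of W, so right-multiply by B⁻¹: W = DB⁻¹.
det B = -6; the adjugate gives B⁻¹ = [[-1, 7/6, 1/6], [0, -1/6, -1/6], [-4, 5, 0]].
W = DB⁻¹ = [[-42, -30, 10], [33, 21, -8]] · [[-1, 7/6, 1/6], [0, -1/6, -1/6], [-4, 5, 0]] = [[2, 6, -2], [-1, -5, 2]].

W = [[2, 6, -2], [-1, -5, 2]]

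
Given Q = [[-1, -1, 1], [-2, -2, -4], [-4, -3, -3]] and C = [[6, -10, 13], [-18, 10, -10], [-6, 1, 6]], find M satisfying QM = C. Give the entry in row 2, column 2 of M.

Since Q multiplies M on the left, M = Q⁻¹C.
Q has determinant -6; Q⁻¹ = [[1, 1, -1], [-5/3, -7/6, 1], [1/3, -1/6, 0]].
M = Q⁻¹C = [[1, 1, -1], [-5/3, -7/6, 1], [1/3, -1/6, 0]] · [[6, -10, 13], [-18, 10, -10], [-6, 1, 6]] = [[-6, -1, -3], [5, 6, -4], [5, -5, 6]].

6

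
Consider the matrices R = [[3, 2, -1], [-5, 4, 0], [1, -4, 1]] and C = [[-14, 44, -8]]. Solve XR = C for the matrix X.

X = [[6, 6, -2]]

Right-multiplying both sides by R⁻¹ gives X = CR⁻¹.
det R = 6, so R⁻¹ = [[2/3, 1/3, 2/3], [5/6, 2/3, 5/6], [8/3, 7/3, 11/3]].
X = CR⁻¹ = [[-14, 44, -8]] · [[2/3, 1/3, 2/3], [5/6, 2/3, 5/6], [8/3, 7/3, 11/3]] = [[6, 6, -2]].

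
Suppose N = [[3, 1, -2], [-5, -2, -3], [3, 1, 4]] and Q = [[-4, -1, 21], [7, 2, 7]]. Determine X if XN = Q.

X = [[-5, -1, 2], [1, 1, 3]]

N is on the right of X, so right-multiply by N⁻¹: X = QN⁻¹.
det N = -6; the adjugate gives N⁻¹ = [[5/6, 1, 7/6], [-11/6, -3, -19/6], [-1/6, 0, 1/6]].
X = QN⁻¹ = [[-4, -1, 21], [7, 2, 7]] · [[5/6, 1, 7/6], [-11/6, -3, -19/6], [-1/6, 0, 1/6]] = [[-5, -1, 2], [1, 1, 3]].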